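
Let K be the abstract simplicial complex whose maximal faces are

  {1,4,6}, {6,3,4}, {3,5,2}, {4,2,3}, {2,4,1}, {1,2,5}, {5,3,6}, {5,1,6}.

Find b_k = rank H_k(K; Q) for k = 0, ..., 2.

K has 6 vertices, 12 edges, 8 triangles.
rank ∂_0 = 0, rank ∂_1 = 5 ⇒ b_0 = 6 − 0 − 5 = 1; all invariant factors of ∂_1 are 1 so no torsion. So H_0 = Z.
rank ∂_1 = 5, rank ∂_2 = 7 ⇒ b_1 = 12 − 5 − 7 = 0; all invariant factors of ∂_2 are 1 so no torsion. So H_1 = 0.
rank ∂_2 = 7, rank ∂_3 = 0 ⇒ b_2 = 8 − 7 − 0 = 1. So H_2 = Z.

b_0 = 1, b_1 = 0, b_2 = 1.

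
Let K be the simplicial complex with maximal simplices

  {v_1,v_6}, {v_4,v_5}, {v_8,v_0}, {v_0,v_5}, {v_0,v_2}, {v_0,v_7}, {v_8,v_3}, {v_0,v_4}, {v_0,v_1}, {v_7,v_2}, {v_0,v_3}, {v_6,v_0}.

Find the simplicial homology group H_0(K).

H_0 = Z.

We work with the vertex ordering v_0 < v_1 < v_2 < v_3 < v_4 < v_5 < v_6 < v_7 < v_8. The simplices of K, each written with vertices in increasing order, are:

  0-simplices (9): [v_0], [v_1], [v_2], [v_3], [v_4], [v_5], [v_6], [v_7], [v_8]
  1-simplices (12): [v_0,v_1], [v_0,v_2], [v_0,v_3], [v_0,v_4], [v_0,v_5], [v_0,v_6], [v_0,v_7], [v_0,v_8], [v_1,v_6], [v_2,v_7], [v_3,v_8], [v_4,v_5]

so the chain groups are C_0 ≅ Z^9, C_1 ≅ Z^12.

∂_1: C_1 → C_0 sends each edge [p,q] (with p < q) to q − p. For instance
  ∂[v_1,v_6] = [v_6] − [v_1].
This gives a 9×12 integer matrix of rank 8; reducing to Smith normal form yields diagonal entries (1,1,1,1,1,1,1,1).

Computing H_k = (kernel of ∂_k) / (image of ∂_{k+1}):

  H_0: rank C_0 − rank ∂_1 = 9 − 8 = 1, and the invariant factors of ∂_1 are all 1, so H_0 = Z.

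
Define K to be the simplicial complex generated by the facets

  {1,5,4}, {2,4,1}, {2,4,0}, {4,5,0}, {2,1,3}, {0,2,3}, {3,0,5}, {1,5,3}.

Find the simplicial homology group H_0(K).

H_0 = Z.

Order the vertices as 0 < 1 < 2 < 3 < 4 < 5. Listing each simplex with vertices in this order, K has dimension 2 with simplices:

  0-simplices (6): [0], [1], [2], [3], [4], [5]
  1-simplices (12): [0,2], [0,3], [0,4], [0,5], [1,2], [1,3], [1,4], [1,5], [2,3], [2,4], [3,5], [4,5]
  2-simplices (8): [0,2,3], [0,2,4], [0,3,5], [0,4,5], [1,2,3], [1,2,4], [1,3,5], [1,4,5]

so the chain groups are C_0 ≅ Z^6, C_1 ≅ Z^12, C_2 ≅ Z^8.

The boundary map ∂_1: C_1 → C_0 is given by ∂[p,q] = [q] − [p]. For instance
  ∂[2,3] = [3] − [2].
The resulting 6×12 matrix has rank 5, and its Smith normal form has invariant factors (1,1,1,1,1).

∂_2: C_2 → C_1 maps a triangle to the signed sum of its edges. For instance
  ∂[1,3,5] = [3,5] − [1,5] + [1,3],
  ∂[0,3,5] = [3,5] − [0,5] + [0,3].
The 12×8 boundary matrix has rank 7 and Smith normal form diag(1,1,1,1,1,1,1).

From H_k ≅ ker(∂_k) / im(∂_{k+1}) we obtain:

  H_0: rank C_0 − rank ∂_1 = 6 − 5 = 1, and the invariant factors of ∂_1 are all 1, so H_0 ≅ Z.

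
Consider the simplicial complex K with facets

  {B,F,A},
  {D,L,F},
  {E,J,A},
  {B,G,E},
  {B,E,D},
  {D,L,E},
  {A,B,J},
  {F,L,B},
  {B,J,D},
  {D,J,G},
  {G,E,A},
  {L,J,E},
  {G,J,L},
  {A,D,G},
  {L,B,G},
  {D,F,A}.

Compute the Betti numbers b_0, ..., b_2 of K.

We work with the vertex ordering A < B < D < E < F < G < J < L. The simplices of K, each written with vertices in increasing order, are:

  0-simplices (8): A, B, D, E, F, G, J, L
  1-simplices (24): AB, AD, AE, AF, AG, AJ, BD, BE, BF, BG, BJ, BL, DE, DF, DG, DJ, DL, EG, EJ, EL, FL, GJ, GL, JL
  2-simplices (16): ABF, ABJ, ADF, ADG, AEG, AEJ, BDE, BDJ, BEG, BFL, BGL, DEL, DFL, DGJ, EJL, GJL

so the chain groups are C_0 ≅ Z^8, C_1 ≅ Z^24, C_2 ≅ Z^16.

The boundary map ∂_1: C_1 → C_0 sends each edge [p,q] (with p < q) to q − p. For instance
  ∂GL = L − G.
The resulting 8×24 matrix has rank 7, and its Smith normal form has invariant factors (1,1,1,1,1,1,1).

The boundary map ∂_2: C_2 → C_1 sends each 2-simplex [p,q,r] to [q,r] − [p,r] + [p,q]. For instance
  ∂DFL = FL − DL + DF,
  ∂ADF = DF − AF + AD.
This gives a 24×16 integer matrix of rank 15; reducing to Smith normal form yields diagonal entries (1,1,1,1,1,1,1,1,1,1,1,1,1,1,1).

From H_k ≅ ker(∂_k) / im(∂_{k+1}) we obtain:

  H_0: rank C_0 − rank ∂_1 = 8 − 7 = 1, and the invariant factors of ∂_1 are all 1, so H_0 ≅ Z.
  H_1: rank ker ∂_1 − rank ∂_2 = (24 − 7) − 15 = 2, and the invariant factors of ∂_2 are all 1, so H_1 ≅ Z^2.
  H_2: rank ker ∂_2 − rank ∂_3 = (16 − 15) − 0 = 1, and there is no ∂_3, so H_2 ≅ Z.

Hence the Betti numbers are b_0 = 1, b_1 = 2, b_2 = 1.

b_0 = 1, b_1 = 2, b_2 = 1.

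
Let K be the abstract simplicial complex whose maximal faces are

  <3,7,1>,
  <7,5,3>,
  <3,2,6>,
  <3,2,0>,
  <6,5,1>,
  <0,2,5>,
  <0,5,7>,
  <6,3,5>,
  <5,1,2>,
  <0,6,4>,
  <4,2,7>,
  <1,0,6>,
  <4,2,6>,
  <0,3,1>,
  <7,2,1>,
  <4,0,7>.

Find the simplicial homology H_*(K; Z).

H_0 ≅ Z,  H_1 ≅ Z^2,  H_2 ≅ Z.

Fix the vertex order 0 < 1 < 2 < 3 < 4 < 5 < 6 < 7 and write every simplex with vertices in increasing order. Then dim K = 2 and the simplices of K are:

  0-simplices (8): [0], [1], [2], [3], [4], [5], [6], [7]
  1-simplices (24): (24 of them)
  2-simplices (16): [0,1,3], [0,1,6], [0,2,3], [0,2,5], [0,4,6], [0,4,7], [0,5,7], [1,2,5], [1,2,7], [1,3,7], [1,5,6], [2,3,6], [2,4,6], [2,4,7], [3,5,6], [3,5,7]

so the chain groups are C_0 ≅ Z^8, C_1 ≅ Z^24, C_2 ≅ Z^16.

Boundary ∂_1: C_1 → C_0 maps an edge to its endpoints' difference, ∂[p,q] = q − p. For instance
  ∂[3,7] = [7] − [3].
The resulting 8×24 matrix has rank 7, and its Smith normal form has invariant factors (1,1,1,1,1,1,1).

∂_2: C_2 → C_1 acts by ∂[p,q,r] = [q,r] − [p,r] + [p,q]. For instance
  ∂[0,2,3] = [2,3] − [0,3] + [0,2],
  ∂[0,4,7] = [4,7] − [0,7] + [0,4].
The 24×16 boundary matrix has rank 15 and Smith normal form diag(1,1,1,1,1,1,1,1,1,1,1,1,1,1,1).

Reading off H_k = ker ∂_k / im ∂_{k+1}:

  H_0: rank C_0 − rank ∂_1 = 8 − 7 = 1, and the invariant factors of ∂_1 are all 1, so H_0 = Z.
  H_1: rank ker ∂_1 − rank ∂_2 = (24 − 7) − 15 = 2, and the invariant factors of ∂_2 are all 1, so H_1 = Z^2.
  H_2: rank ker ∂_2 − rank ∂_3 = (16 − 15) − 0 = 1, and there is no ∂_3, so H_2 = Z.

As a check, the Euler characteristic is 8 − 24 + 16 = 0, which agrees with 1 − 2 + 1 = 0.
(K is a triangulation of the torus T^2.)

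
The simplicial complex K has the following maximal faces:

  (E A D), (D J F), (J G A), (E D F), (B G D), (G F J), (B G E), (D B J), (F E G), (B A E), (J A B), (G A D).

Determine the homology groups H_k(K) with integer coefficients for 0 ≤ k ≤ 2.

H_0 ≅ Z,  H_1 ≅ Z/2,  H_2 = 0.

We work with the vertex ordering A < B < D < E < F < G < J. The simplices of K, each written with vertices in increasing order, are:

  0-simplices (7): A, B, D, E, F, G, J
  1-simplices (18): AB, AD, AE, AG, AJ, BD, BE, BG, BJ, DE, DF, DG, DJ, EF, EG, FG, FJ, GJ
  2-simplices (12): ABE, ABJ, ADE, ADG, AGJ, BDG, BDJ, BEG, DEF, DFJ, EFG, FGJ

giving chain groups C_0 ≅ Z^7, C_1 ≅ Z^18, C_2 ≅ Z^12.

The boundary map ∂_1: C_1 → C_0 sends each edge [p,q] (with p < q) to q − p.
As a 7×18 matrix over Z this has rank 6, with invariant factors (1,1,1,1,1,1).

∂_2: C_2 → C_1 maps a triangle to the signed sum of its edges. For instance
  ∂ABE = BE − AE + AB,
  ∂BDG = DG − BG + BD.
This gives a 18×12 integer matrix of rank 12; reducing to Smith normal form yields diagonal entries (1,1,1,1,1,1,1,1,1,1,1,2).

Now H_k = ker ∂_k / im ∂_{k+1}, so:

  H_0: rank C_0 − rank ∂_1 = 7 − 6 = 1, and the invariant factors of ∂_1 are all 1, so H_0 ≅ Z.
  H_1: rank ker ∂_1 − rank ∂_2 = (18 − 6) − 12 = 0, and ∂_2 has invariant factor 2 > 1, so H_1 ≅ Z/2.
  H_2: rank ker ∂_2 − rank ∂_3 = (12 − 12) − 0 = 0, and there is no ∂_3, so H_2 ≅ 0.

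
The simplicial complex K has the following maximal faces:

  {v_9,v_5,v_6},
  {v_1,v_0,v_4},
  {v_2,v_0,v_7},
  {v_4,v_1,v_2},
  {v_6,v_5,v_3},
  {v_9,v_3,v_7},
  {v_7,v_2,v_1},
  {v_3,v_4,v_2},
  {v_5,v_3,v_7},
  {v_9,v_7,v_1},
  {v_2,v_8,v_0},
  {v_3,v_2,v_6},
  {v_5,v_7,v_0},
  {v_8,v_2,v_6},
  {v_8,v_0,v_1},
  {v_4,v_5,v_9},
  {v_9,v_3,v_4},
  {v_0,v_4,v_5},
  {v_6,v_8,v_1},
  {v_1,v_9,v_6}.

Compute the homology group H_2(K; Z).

Fix the vertex order v_0 < v_1 < v_2 < v_3 < v_4 < v_5 < v_6 < v_7 < v_8 < v_9 and write every simplex with vertices in increasing order. Then dim K = 2 and the simplices of K are:

  0-simplices (10): [v_0], [v_1], [v_2], [v_3], [v_4], [v_5], [v_6], [v_7], [v_8], [v_9]
  1-simplices (30): (30 of them)
  2-simplices (20): (20 of them)

Hence C_0 ≅ Z^10, C_1 ≅ Z^30, C_2 ≅ Z^20.

∂_1: C_1 → C_0 sends each edge [p,q] (with p < q) to q − p.
As a 10×30 matrix over Z this has rank 9, with invariant factors (1,1,1,1,1,1,1,1,1).

Boundary ∂_2: C_2 → C_1 acts by ∂[p,q,r] = [q,r] − [p,r] + [p,q]. For instance
  ∂[v_1,v_7,v_9] = [v_7,v_9] − [v_1,v_9] + [v_1,v_7],
  ∂[v_1,v_2,v_4] = [v_2,v_4] − [v_1,v_4] + [v_1,v_2].
As a 30×20 matrix over Z this has rank 20, with invariant factors (1,1,1,1,1,1,1,1,1,1,1,1,1,1,1,1,1,1,1,2).

Computing H_k = (kernel of ∂_k) / (image of ∂_{k+1}):

  H_2: rank ker ∂_2 − rank ∂_3 = (20 − 20) − 0 = 0, and there is no ∂_3, so H_2 ≅ 0.

H_2 ≅ 0.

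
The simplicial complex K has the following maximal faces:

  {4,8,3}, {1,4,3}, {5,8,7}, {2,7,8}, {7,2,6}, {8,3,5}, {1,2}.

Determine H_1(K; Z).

K has 8 vertices, 14 edges, 6 triangles.
rank ∂_1 = 7, rank ∂_2 = 6 ⇒ b_1 = 14 − 7 − 6 = 1; all invariant factors of ∂_2 are 1 so no torsion. So H_1 ≅ Z.

H_1 ≅ Z.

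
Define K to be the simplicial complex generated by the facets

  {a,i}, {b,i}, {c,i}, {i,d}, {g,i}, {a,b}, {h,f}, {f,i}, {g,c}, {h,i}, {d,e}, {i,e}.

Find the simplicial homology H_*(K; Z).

Fix the vertex order a < b < c < d < e < f < g < h < i and write every simplex with vertices in increasing order. Then dim K = 1 and the simplices of K are:

  0-simplices (9): a, b, c, d, e, f, g, h, i
  1-simplices (12): ab, ai, bi, cg, ci, de, di, ei, fh, fi, gi, hi

so the chain groups are C_0 ≅ Z^9, C_1 ≅ Z^12.

The boundary map ∂_1: C_1 → C_0 maps an edge to its endpoints' difference, ∂[p,q] = q − p. For instance
  ∂cg = g − c.
The 9×12 boundary matrix has rank 8 and Smith normal form diag(1,1,1,1,1,1,1,1).

Computing H_k = (kernel of ∂_k) / (image of ∂_{k+1}):

  H_0: rank C_0 − rank ∂_1 = 9 − 8 = 1, and the invariant factors of ∂_1 are all 1, so H_0 ≅ Z.
  H_1: rank ker ∂_1 − rank ∂_2 = (12 − 8) − 0 = 4, and there is no ∂_2, so H_1 ≅ Z^4.

H_0 = Z,  H_1 = Z^4.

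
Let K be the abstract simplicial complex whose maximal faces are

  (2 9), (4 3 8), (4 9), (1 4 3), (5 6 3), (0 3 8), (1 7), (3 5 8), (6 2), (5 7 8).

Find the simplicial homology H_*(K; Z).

H_0 = Z,  H_1 = Z^2,  H_2 = 0.

K has 10 vertices, 17 edges, 6 triangles.
rank ∂_0 = 0, rank ∂_1 = 9 ⇒ b_0 = 10 − 0 − 9 = 1; all invariant factors of ∂_1 are 1 so no torsion. So H_0 ≅ Z.
rank ∂_1 = 9, rank ∂_2 = 6 ⇒ b_1 = 17 − 9 − 6 = 2; all invariant factors of ∂_2 are 1 so no torsion. So H_1 ≅ Z^2.
rank ∂_2 = 6, rank ∂_3 = 0 ⇒ b_2 = 6 − 6 − 0 = 0. So H_2 ≅ 0.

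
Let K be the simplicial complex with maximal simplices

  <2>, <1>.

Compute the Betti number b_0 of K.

b_0 = 2.

Take the total order 1 < 2 on the vertex set. Then K (dimension 0) consists of the simplices:

  0-simplices (2): [1], [2]

giving chain groups C_0 ≅ Z^2.

Reading off H_k = ker ∂_k / im ∂_{k+1}:

  H_0: rank C_0 − rank ∂_1 = 2 − 0 = 2, and there is no ∂_1, so H_0 = Z^2.

Hence the Betti numbers are b_0 = 2.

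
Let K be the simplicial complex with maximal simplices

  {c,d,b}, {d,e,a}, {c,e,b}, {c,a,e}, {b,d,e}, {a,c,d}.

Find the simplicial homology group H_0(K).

H_0 = Z.

Fix the vertex order a < b < c < d < e and write every simplex with vertices in increasing order. Then dim K = 2 and the simplices of K are:

  0-simplices (5): a, b, c, d, e
  1-simplices (9): ac, ad, ae, bc, bd, be, cd, ce, de
  2-simplices (6): acd, ace, ade, bcd, bce, bde

giving chain groups C_0 ≅ Z^5, C_1 ≅ Z^9, C_2 ≅ Z^6.

Boundary ∂_1: C_1 → C_0 maps an edge to its endpoints' difference, ∂[p,q] = q − p. For instance
  ∂bd = d − b.
This gives a 5×9 integer matrix of rank 4; reducing to Smith normal form yields diagonal entries (1,1,1,1).

∂_2: C_2 → C_1 maps a triangle to the signed sum of its edges. For instance
  ∂bce = ce − be + bc,
  ∂ade = de − ae + ad.
As a 9×6 matrix over Z this has rank 5, with invariant factors (1,1,1,1,1).

Computing H_k = (kernel of ∂_k) / (image of ∂_{k+1}):

  H_0: rank C_0 − rank ∂_1 = 5 − 4 = 1, and the invariant factors of ∂_1 are all 1, so H_0 ≅ Z.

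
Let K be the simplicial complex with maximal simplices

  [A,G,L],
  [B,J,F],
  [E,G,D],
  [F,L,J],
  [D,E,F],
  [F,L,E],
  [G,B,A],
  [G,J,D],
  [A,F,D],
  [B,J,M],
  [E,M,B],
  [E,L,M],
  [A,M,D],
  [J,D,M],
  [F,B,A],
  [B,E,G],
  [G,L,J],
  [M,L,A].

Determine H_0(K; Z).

H_0 ≅ Z.

Fix the vertex order A < B < D < E < F < G < J < L < M and write every simplex with vertices in increasing order. Then dim K = 2 and the simplices of K are:

  0-simplices (9): A, B, D, E, F, G, J, L, M
  1-simplices (27): AB, AD, AF, AG, AL, AM, BE, BF, BG, BJ, BM, DE, DF, DG, DJ, DM, EF, EG, EL, EM, FJ, FL, GJ, GL, JL, JM, LM
  2-simplices (18): ABF, ABG, ADF, ADM, AGL, ALM, BEG, BEM, BFJ, BJM, DEF, DEG, DGJ, DJM, EFL, ELM, FJL, GJL

Hence C_0 ≅ Z^9, C_1 ≅ Z^27, C_2 ≅ Z^18.

The boundary map ∂_1: C_1 → C_0 maps an edge to its endpoints' difference, ∂[p,q] = q − p. For instance
  ∂JM = M − J.
As a 9×27 matrix over Z this has rank 8, with invariant factors (1,1,1,1,1,1,1,1).

Boundary ∂_2: C_2 → C_1 maps a triangle to the signed sum of its edges. For instance
  ∂DEG = EG − DG + DE,
  ∂AGL = GL − AL + AG.
As a 27×18 matrix over Z this has rank 17, with invariant factors (1,1,1,1,1,1,1,1,1,1,1,1,1,1,1,1,1).

Computing H_k = (kernel of ∂_k) / (image of ∂_{k+1}):

  H_0: rank C_0 − rank ∂_1 = 9 − 8 = 1, and the invariant factors of ∂_1 are all 1, so H_0 = Z.

(K is a triangulation of the torus T^2.)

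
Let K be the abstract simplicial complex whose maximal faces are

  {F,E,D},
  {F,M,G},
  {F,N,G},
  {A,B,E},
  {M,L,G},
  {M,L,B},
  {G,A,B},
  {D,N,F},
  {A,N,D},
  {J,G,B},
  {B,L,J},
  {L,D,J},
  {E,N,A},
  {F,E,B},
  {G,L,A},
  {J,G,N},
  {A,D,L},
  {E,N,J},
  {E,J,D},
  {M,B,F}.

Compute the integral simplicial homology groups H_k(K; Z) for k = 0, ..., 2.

H_0 ≅ Z,  H_1 ≅ Z ⊕ Z/2Z,  H_2 = 0.

Fix the vertex order A < B < D < E < F < G < J < L < M < N and write every simplex with vertices in increasing order. Then dim K = 2 and the simplices of K are:

  0-simplices (10): A, B, D, E, F, G, J, L, M, N
  1-simplices (30): AB, AD, AE, AG, AL, AN, BE, BF, BG, BJ, BL, BM, DE, DF, DJ, DL, DN, EF, EJ, EN, FG, FM, FN, GJ, GL, GM, GN, JL, JN, LM
  2-simplices (20): ABE, ABG, ADL, ADN, AEN, AGL, BEF, BFM, BGJ, BJL, BLM, DEF, DEJ, DFN, DJL, EJN, FGM, FGN, GJN, GLM

giving chain groups C_0 ≅ Z^10, C_1 ≅ Z^30, C_2 ≅ Z^20.

The boundary map ∂_1: C_1 → C_0 sends each edge [p,q] (with p < q) to q − p. For instance
  ∂GM = M − G.
The 10×30 boundary matrix has rank 9 and Smith normal form diag(1,1,1,1,1,1,1,1,1).

The boundary map ∂_2: C_2 → C_1 maps a triangle to the signed sum of its edges. For instance
  ∂AGL = GL − AL + AG,
  ∂GJN = JN − GN + GJ.
The 30×20 boundary matrix has rank 20 and Smith normal form diag(1,1,1,1,1,1,1,1,1,1,1,1,1,1,1,1,1,1,1,2).

Computing H_k = (kernel of ∂_k) / (image of ∂_{k+1}):

  H_0: rank C_0 − rank ∂_1 = 10 − 9 = 1, and the invariant factors of ∂_1 are all 1, so H_0 ≅ Z.
  H_1: rank ker ∂_1 − rank ∂_2 = (30 − 9) − 20 = 1, and ∂_2 has invariant factor 2 > 1, so H_1 ≅ Z ⊕ Z/2Z.
  H_2: rank ker ∂_2 − rank ∂_3 = (20 − 20) − 0 = 0, and there is no ∂_3, so H_2 ≅ 0.

As a check, the Euler characteristic is 10 − 30 + 20 = 0, which agrees with 1 − 1 + 0 = 0.
(K is a triangulation of the Klein bottle.)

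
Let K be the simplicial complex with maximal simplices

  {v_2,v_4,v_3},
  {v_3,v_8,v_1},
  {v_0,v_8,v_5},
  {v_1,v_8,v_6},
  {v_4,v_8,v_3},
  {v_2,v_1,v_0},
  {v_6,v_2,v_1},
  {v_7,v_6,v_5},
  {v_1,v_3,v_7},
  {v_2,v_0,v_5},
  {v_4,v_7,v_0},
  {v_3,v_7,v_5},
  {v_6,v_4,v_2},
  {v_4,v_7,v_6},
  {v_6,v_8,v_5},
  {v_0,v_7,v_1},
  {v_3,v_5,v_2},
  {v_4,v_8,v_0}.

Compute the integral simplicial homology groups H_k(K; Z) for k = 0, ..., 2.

Fix the vertex order v_0 < v_1 < v_2 < v_3 < v_4 < v_5 < v_6 < v_7 < v_8 and write every simplex with vertices in increasing order. Then dim K = 2 and the simplices of K are:

  0-simplices (9): [v_0], [v_1], [v_2], [v_3], [v_4], [v_5], [v_6], [v_7], [v_8]
  1-simplices (27): (27 of them)
  2-simplices (18): (18 of them)

Hence C_0 ≅ Z^9, C_1 ≅ Z^27, C_2 ≅ Z^18.

The boundary map ∂_1: C_1 → C_0 is given by ∂[p,q] = [q] − [p].
As a 9×27 matrix over Z this has rank 8, with invariant factors (1,1,1,1,1,1,1,1).

The boundary map ∂_2: C_2 → C_1 maps a triangle to the signed sum of its edges. For instance
  ∂[v_2,v_3,v_4] = [v_3,v_4] − [v_2,v_4] + [v_2,v_3],
  ∂[v_5,v_6,v_8] = [v_6,v_8] − [v_5,v_8] + [v_5,v_6].
As a 27×18 matrix over Z this has rank 17, with invariant factors (1,1,1,1,1,1,1,1,1,1,1,1,1,1,1,1,1).

Now H_k = ker ∂_k / im ∂_{k+1}, so:

  H_0: rank C_0 − rank ∂_1 = 9 − 8 = 1, and the invariant factors of ∂_1 are all 1, so H_0 = Z.
  H_1: rank ker ∂_1 − rank ∂_2 = (27 − 8) − 17 = 2, and the invariant factors of ∂_2 are all 1, so H_1 = Z^2.
  H_2: rank ker ∂_2 − rank ∂_3 = (18 − 17) − 0 = 1, and there is no ∂_3, so H_2 = Z.

As a check, the Euler characteristic is 9 − 27 + 18 = 0, which agrees with 1 − 2 + 1 = 0.
(K is a triangulation of the torus T^2.)

H_0 ≅ Z,  H_1 ≅ Z^2,  H_2 ≅ Z.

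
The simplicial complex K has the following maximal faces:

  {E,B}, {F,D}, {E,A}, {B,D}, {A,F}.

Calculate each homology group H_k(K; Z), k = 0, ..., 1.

Order the vertices as A < B < D < E < F. Listing each simplex with vertices in this order, K has dimension 1 with simplices:

  0-simplices (5): A, B, D, E, F
  1-simplices (5): AE, AF, BD, BE, DF

so the chain groups are C_0 ≅ Z^5, C_1 ≅ Z^5.

The boundary map ∂_1: C_1 → C_0 is given by ∂[p,q] = [q] − [p]. For instance
  ∂AF = F − A.
This gives a 5×5 integer matrix of rank 4; reducing to Smith normal form yields diagonal entries (1,1,1,1).

Computing H_k = (kernel of ∂_k) / (image of ∂_{k+1}):

  H_0: rank C_0 − rank ∂_1 = 5 − 4 = 1, and the invariant factors of ∂_1 are all 1, so H_0 = Z.
  H_1: rank ker ∂_1 − rank ∂_2 = (5 − 4) − 0 = 1, and there is no ∂_2, so H_1 = Z.

(K is a triangulation of the circle S^1.)

H_0 ≅ Z,  H_1 ≅ Z.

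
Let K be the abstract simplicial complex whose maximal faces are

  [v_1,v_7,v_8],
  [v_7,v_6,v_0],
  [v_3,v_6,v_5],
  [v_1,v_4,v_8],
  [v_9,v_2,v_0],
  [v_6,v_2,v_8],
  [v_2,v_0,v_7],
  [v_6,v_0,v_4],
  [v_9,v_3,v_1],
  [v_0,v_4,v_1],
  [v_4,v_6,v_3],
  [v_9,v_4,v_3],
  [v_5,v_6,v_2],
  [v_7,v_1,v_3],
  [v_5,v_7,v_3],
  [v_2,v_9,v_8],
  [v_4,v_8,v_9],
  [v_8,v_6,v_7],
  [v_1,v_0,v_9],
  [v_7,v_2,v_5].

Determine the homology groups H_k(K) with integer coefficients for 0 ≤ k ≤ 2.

H_0 = Z,  H_1 = Z ⊕ Z/2Z,  H_2 = 0.

Take the total order v_0 < v_1 < v_2 < v_3 < v_4 < v_5 < v_6 < v_7 < v_8 < v_9 on the vertex set. Then K (dimension 2) consists of the simplices:

  0-simplices (10): [v_0], [v_1], [v_2], [v_3], [v_4], [v_5], [v_6], [v_7], [v_8], [v_9]
  1-simplices (30): (30 of them)
  2-simplices (20): (20 of them)

giving chain groups C_0 ≅ Z^10, C_1 ≅ Z^30, C_2 ≅ Z^20.

∂_1: C_1 → C_0 sends each edge [p,q] (with p < q) to q − p. For instance
  ∂[v_2,v_9] = [v_9] − [v_2].
The resulting 10×30 matrix has rank 9, and its Smith normal form has invariant factors (1,1,1,1,1,1,1,1,1).

∂_2: C_2 → C_1 maps a triangle to the signed sum of its edges. For instance
  ∂[v_0,v_1,v_4] = [v_1,v_4] − [v_0,v_4] + [v_0,v_1],
  ∂[v_1,v_3,v_7] = [v_3,v_7] − [v_1,v_7] + [v_1,v_3].
The 30×20 boundary matrix has rank 20 and Smith normal form diag(1,1,1,1,1,1,1,1,1,1,1,1,1,1,1,1,1,1,1,2).

From H_k ≅ ker(∂_k) / im(∂_{k+1}) we obtain:

  H_0: rank C_0 − rank ∂_1 = 10 − 9 = 1, and the invariant factors of ∂_1 are all 1, so H_0 ≅ Z.
  H_1: rank ker ∂_1 − rank ∂_2 = (30 − 9) − 20 = 1, and ∂_2 has invariant factor 2 > 1, so H_1 ≅ Z ⊕ Z/2Z.
  H_2: rank ker ∂_2 − rank ∂_3 = (20 − 20) − 0 = 0, and there is no ∂_3, so H_2 ≅ 0.

As a check, the Euler characteristic is 10 − 30 + 20 = 0, which agrees with 1 − 1 + 0 = 0.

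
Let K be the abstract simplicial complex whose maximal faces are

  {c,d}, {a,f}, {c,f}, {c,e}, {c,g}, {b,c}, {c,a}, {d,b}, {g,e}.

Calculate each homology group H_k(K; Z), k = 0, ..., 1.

H_0 = Z,  H_1 = Z^3.

Fix the vertex order a < b < c < d < e < f < g and write every simplex with vertices in increasing order. Then dim K = 1 and the simplices of K are:

  0-simplices (7): a, b, c, d, e, f, g
  1-simplices (9): ac, af, bc, bd, cd, ce, cf, cg, eg

Hence C_0 ≅ Z^7, C_1 ≅ Z^9.

The boundary map ∂_1: C_1 → C_0 is given by ∂[p,q] = [q] − [p].
The resulting 7×9 matrix has rank 6, and its Smith normal form has invariant factors (1,1,1,1,1,1).

Now H_k = ker ∂_k / im ∂_{k+1}, so:

  H_0: rank C_0 − rank ∂_1 = 7 − 6 = 1, and the invariant factors of ∂_1 are all 1, so H_0 = Z.
  H_1: rank ker ∂_1 − rank ∂_2 = (9 − 6) − 0 = 3, and there is no ∂_2, so H_1 = Z^3.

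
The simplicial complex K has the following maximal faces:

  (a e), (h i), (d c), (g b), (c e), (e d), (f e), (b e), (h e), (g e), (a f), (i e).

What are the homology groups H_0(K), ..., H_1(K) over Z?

H_0 = Z,  H_1 = Z^4.

Order the vertices as a < b < c < d < e < f < g < h < i. Listing each simplex with vertices in this order, K has dimension 1 with simplices:

  0-simplices (9): a, b, c, d, e, f, g, h, i
  1-simplices (12): ae, af, be, bg, cd, ce, de, ef, eg, eh, ei, hi

so the chain groups are C_0 ≅ Z^9, C_1 ≅ Z^12.

Boundary ∂_1: C_1 → C_0 is given by ∂[p,q] = [q] − [p]. For instance
  ∂ef = f − e.
The resulting 9×12 matrix has rank 8, and its Smith normal form has invariant factors (1,1,1,1,1,1,1,1).

Now H_k = ker ∂_k / im ∂_{k+1}, so:

  H_0: rank C_0 − rank ∂_1 = 9 − 8 = 1, and the invariant factors of ∂_1 are all 1, so H_0 = Z.
  H_1: rank ker ∂_1 − rank ∂_2 = (12 − 8) − 0 = 4, and there is no ∂_2, so H_1 = Z^4.

(K is a triangulation of a wedge of 4 circles.)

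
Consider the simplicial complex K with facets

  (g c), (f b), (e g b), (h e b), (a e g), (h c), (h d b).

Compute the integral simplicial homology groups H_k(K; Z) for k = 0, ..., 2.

We work with the vertex ordering a < b < c < d < e < f < g < h. The simplices of K, each written with vertices in increasing order, are:

  0-simplices (8): a, b, c, d, e, f, g, h
  1-simplices (12): ae, ag, bd, be, bf, bg, bh, cg, ch, dh, eg, eh
  2-simplices (4): aeg, bdh, beg, beh

Hence C_0 ≅ Z^8, C_1 ≅ Z^12, C_2 ≅ Z^4.

∂_1: C_1 → C_0 sends each edge [p,q] (with p < q) to q − p.
This gives a 8×12 integer matrix of rank 7; reducing to Smith normal form yields diagonal entries (1,1,1,1,1,1,1).

∂_2: C_2 → C_1 maps a triangle to the signed sum of its edges. For instance
  ∂bdh = dh − bh + bd,
  ∂beh = eh − bh + be.
The 12×4 boundary matrix has rank 4 and Smith normal form diag(1,1,1,1).

From H_k ≅ ker(∂_k) / im(∂_{k+1}) we obtain:

  H_0: rank C_0 − rank ∂_1 = 8 − 7 = 1, and the invariant factors of ∂_1 are all 1, so H_0 ≅ Z.
  H_1: rank ker ∂_1 − rank ∂_2 = (12 − 7) − 4 = 1, and the invariant factors of ∂_2 are all 1, so H_1 ≅ Z.
  H_2: rank ker ∂_2 − rank ∂_3 = (4 − 4) − 0 = 0, and there is no ∂_3, so H_2 ≅ 0.

H_0 = Z,  H_1 = Z,  H_2 = 0.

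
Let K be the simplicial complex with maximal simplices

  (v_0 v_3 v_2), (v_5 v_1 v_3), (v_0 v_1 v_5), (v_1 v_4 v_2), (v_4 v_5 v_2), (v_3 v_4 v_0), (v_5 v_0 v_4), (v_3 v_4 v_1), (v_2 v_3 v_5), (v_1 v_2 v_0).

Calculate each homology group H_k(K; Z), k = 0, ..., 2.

Fix the vertex order v_0 < v_1 < v_2 < v_3 < v_4 < v_5 and write every simplex with vertices in increasing order. Then dim K = 2 and the simplices of K are:

  0-simplices (6): [v_0], [v_1], [v_2], [v_3], [v_4], [v_5]
  1-simplices (15): (15 of them)
  2-simplices (10): [v_0,v_1,v_2], [v_0,v_1,v_5], [v_0,v_2,v_3], [v_0,v_3,v_4], [v_0,v_4,v_5], [v_1,v_2,v_4], [v_1,v_3,v_4], [v_1,v_3,v_5], [v_2,v_3,v_5], [v_2,v_4,v_5]

Hence C_0 ≅ Z^6, C_1 ≅ Z^15, C_2 ≅ Z^10.

Boundary ∂_1: C_1 → C_0 is given by ∂[p,q] = [q] − [p]. For instance
  ∂[v_2,v_5] = [v_5] − [v_2].
This gives a 6×15 integer matrix of rank 5; reducing to Smith normal form yields diagonal entries (1,1,1,1,1).

∂_2: C_2 → C_1 maps a triangle to the signed sum of its edges. For instance
  ∂[v_0,v_1,v_2] = [v_1,v_2] − [v_0,v_2] + [v_0,v_1],
  ∂[v_2,v_3,v_5] = [v_3,v_5] − [v_2,v_5] + [v_2,v_3].
The resulting 15×10 matrix has rank 10, and its Smith normal form has invariant factors (1,1,1,1,1,1,1,1,1,2).

Computing H_k = (kernel of ∂_k) / (image of ∂_{k+1}):

  H_0: rank C_0 − rank ∂_1 = 6 − 5 = 1, and the invariant factors of ∂_1 are all 1, so H_0 ≅ Z.
  H_1: rank ker ∂_1 − rank ∂_2 = (15 − 5) − 10 = 0, and ∂_2 has invariant factor 2 > 1, so H_1 ≅ Z/2.
  H_2: rank ker ∂_2 − rank ∂_3 = (10 − 10) − 0 = 0, and there is no ∂_3, so H_2 ≅ 0.

H_0 ≅ Z,  H_1 ≅ Z/2,  H_2 = 0.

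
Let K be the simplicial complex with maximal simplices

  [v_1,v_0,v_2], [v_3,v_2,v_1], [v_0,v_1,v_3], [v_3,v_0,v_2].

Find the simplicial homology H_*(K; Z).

H_0 ≅ Z,  H_1 = 0,  H_2 ≅ Z.

We work with the vertex ordering v_0 < v_1 < v_2 < v_3. The simplices of K, each written with vertices in increasing order, are:

  0-simplices (4): [v_0], [v_1], [v_2], [v_3]
  1-simplices (6): [v_0,v_1], [v_0,v_2], [v_0,v_3], [v_1,v_2], [v_1,v_3], [v_2,v_3]
  2-simplices (4): [v_0,v_1,v_2], [v_0,v_1,v_3], [v_0,v_2,v_3], [v_1,v_2,v_3]

giving chain groups C_0 ≅ Z^4, C_1 ≅ Z^6, C_2 ≅ Z^4.

∂_1: C_1 → C_0 sends each edge [p,q] (with p < q) to q − p.
This gives a 4×6 integer matrix of rank 3; reducing to Smith normal form yields diagonal entries (1,1,1).

∂_2: C_2 → C_1 sends each 2-simplex [p,q,r] to [q,r] − [p,r] + [p,q]. For instance
  ∂[v_0,v_1,v_3] = [v_1,v_3] − [v_0,v_3] + [v_0,v_1],
  ∂[v_1,v_2,v_3] = [v_2,v_3] − [v_1,v_3] + [v_1,v_2].
The 6×4 boundary matrix has rank 3 and Smith normal form diag(1,1,1).

Reading off H_k = ker ∂_k / im ∂_{k+1}:

  H_0: rank C_0 − rank ∂_1 = 4 − 3 = 1, and the invariant factors of ∂_1 are all 1, so H_0 = Z.
  H_1: rank ker ∂_1 − rank ∂_2 = (6 − 3) − 3 = 0, and the invariant factors of ∂_2 are all 1, so H_1 = 0.
  H_2: rank ker ∂_2 − rank ∂_3 = (4 − 3) − 0 = 1, and there is no ∂_3, so H_2 = Z.

(K is a triangulation of the 2-sphere S^2.)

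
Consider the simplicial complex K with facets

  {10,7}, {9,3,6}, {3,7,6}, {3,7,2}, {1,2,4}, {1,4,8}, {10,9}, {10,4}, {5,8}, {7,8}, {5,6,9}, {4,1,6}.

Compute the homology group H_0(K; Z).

H_0 = Z.

We work with the vertex ordering 1 < 2 < 3 < 4 < 5 < 6 < 7 < 8 < 9 < 10. The simplices of K, each written with vertices in increasing order, are:

  0-simplices (10): [1], [2], [3], [4], [5], [6], [7], [8], [9], [10]
  1-simplices (21): [1,2], [1,4], [1,6], [1,8], [2,3], [2,4], [2,7], [3,6], [3,7], [3,9], [4,6], [4,8], [4,10], [5,6], [5,8], [5,9], [6,7], [6,9], [7,8], [7,10], [9,10]
  2-simplices (7): [1,2,4], [1,4,6], [1,4,8], [2,3,7], [3,6,7], [3,6,9], [5,6,9]

so the chain groups are C_0 ≅ Z^10, C_1 ≅ Z^21, C_2 ≅ Z^7.

The boundary map ∂_1: C_1 → C_0 is given by ∂[p,q] = [q] − [p]. For instance
  ∂[1,8] = [8] − [1].
As a 10×21 matrix over Z this has rank 9, with invariant factors (1,1,1,1,1,1,1,1,1).

∂_2: C_2 → C_1 sends each 2-simplex [p,q,r] to [q,r] − [p,r] + [p,q]. For instance
  ∂[3,6,9] = [6,9] − [3,9] + [3,6],
  ∂[1,2,4] = [2,4] − [1,4] + [1,2].
This gives a 21×7 integer matrix of rank 7; reducing to Smith normal form yields diagonal entries (1,1,1,1,1,1,1).

Computing H_k = (kernel of ∂_k) / (image of ∂_{k+1}):

  H_0: rank C_0 − rank ∂_1 = 10 − 9 = 1, and the invariant factors of ∂_1 are all 1, so H_0 = Z.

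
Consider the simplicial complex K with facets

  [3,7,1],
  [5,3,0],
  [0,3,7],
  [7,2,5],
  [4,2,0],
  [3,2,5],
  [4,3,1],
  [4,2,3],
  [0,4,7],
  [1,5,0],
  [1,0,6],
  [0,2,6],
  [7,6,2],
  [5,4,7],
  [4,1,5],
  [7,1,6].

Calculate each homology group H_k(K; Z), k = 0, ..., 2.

Order the vertices as 0 < 1 < 2 < 3 < 4 < 5 < 6 < 7. Listing each simplex with vertices in this order, K has dimension 2 with simplices:

  0-simplices (8): [0], [1], [2], [3], [4], [5], [6], [7]
  1-simplices (24): (24 of them)
  2-simplices (16): [0,1,5], [0,1,6], [0,2,4], [0,2,6], [0,3,5], [0,3,7], [0,4,7], [1,3,4], [1,3,7], [1,4,5], [1,6,7], [2,3,4], [2,3,5], [2,5,7], [2,6,7], [4,5,7]

giving chain groups C_0 ≅ Z^8, C_1 ≅ Z^24, C_2 ≅ Z^16.

The boundary map ∂_1: C_1 → C_0 is given by ∂[p,q] = [q] − [p]. For instance
  ∂[2,5] = [5] − [2].
The 8×24 boundary matrix has rank 7 and Smith normal form diag(1,1,1,1,1,1,1).

Boundary ∂_2: C_2 → C_1 acts by ∂[p,q,r] = [q,r] − [p,r] + [p,q]. For instance
  ∂[2,5,7] = [5,7] − [2,7] + [2,5],
  ∂[0,2,4] = [2,4] − [0,4] + [0,2].
This gives a 24×16 integer matrix of rank 15; reducing to Smith normal form yields diagonal entries (1,1,1,1,1,1,1,1,1,1,1,1,1,1,1).

From H_k ≅ ker(∂_k) / im(∂_{k+1}) we obtain:

  H_0: rank C_0 − rank ∂_1 = 8 − 7 = 1, and the invariant factors of ∂_1 are all 1, so H_0 = Z.
  H_1: rank ker ∂_1 − rank ∂_2 = (24 − 7) − 15 = 2, and the invariant factors of ∂_2 are all 1, so H_1 = Z^2.
  H_2: rank ker ∂_2 − rank ∂_3 = (16 − 15) − 0 = 1, and there is no ∂_3, so H_2 = Z.

As a check, the Euler characteristic is 8 − 24 + 16 = 0, which agrees with 1 − 2 + 1 = 0.

H_0 = Z,  H_1 = Z^2,  H_2 = Z.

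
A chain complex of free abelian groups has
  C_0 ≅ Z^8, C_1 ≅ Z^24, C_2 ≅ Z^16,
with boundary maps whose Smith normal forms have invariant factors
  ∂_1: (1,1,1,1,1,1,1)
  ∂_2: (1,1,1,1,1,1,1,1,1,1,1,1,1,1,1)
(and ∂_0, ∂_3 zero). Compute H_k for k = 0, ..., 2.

H_0: b_0 = 8 − 0 − 7 = 1; torsion from ∂_1 factors > 1: none. So H_0 ≅ Z.
H_1: b_1 = 24 − 7 − 15 = 2; torsion from ∂_2 factors > 1: none. So H_1 ≅ Z^2.
H_2: b_2 = 16 − 15 − 0 = 1; torsion from ∂_3 factors > 1: none. So H_2 ≅ Z.

H_0 ≅ Z,  H_1 ≅ Z^2,  H_2 ≅ Z.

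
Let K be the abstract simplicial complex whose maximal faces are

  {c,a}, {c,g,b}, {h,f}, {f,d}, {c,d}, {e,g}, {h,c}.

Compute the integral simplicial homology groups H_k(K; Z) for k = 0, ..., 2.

H_0 ≅ Z,  H_1 ≅ Z,  H_2 = 0.

Fix the vertex order a < b < c < d < e < f < g < h and write every simplex with vertices in increasing order. Then dim K = 2 and the simplices of K are:

  0-simplices (8): a, b, c, d, e, f, g, h
  1-simplices (9): ac, bc, bg, cd, cg, ch, df, eg, fh
  2-simplices (1): bcg

Hence C_0 ≅ Z^8, C_1 ≅ Z^9, C_2 ≅ Z^1.

The boundary map ∂_1: C_1 → C_0 is given by ∂[p,q] = [q] − [p].
The 8×9 boundary matrix has rank 7 and Smith normal form diag(1,1,1,1,1,1,1).

Boundary ∂_2: C_2 → C_1 acts by ∂[p,q,r] = [q,r] − [p,r] + [p,q]. For instance
  ∂bcg = cg − bg + bc.
The resulting 9×1 matrix has rank 1, and its Smith normal form has invariant factors (1).

Computing H_k = (kernel of ∂_k) / (image of ∂_{k+1}):

  H_0: rank C_0 − rank ∂_1 = 8 − 7 = 1, and the invariant factors of ∂_1 are all 1, so H_0 ≅ Z.
  H_1: rank ker ∂_1 − rank ∂_2 = (9 − 7) − 1 = 1, and the invariant factors of ∂_2 are all 1, so H_1 ≅ Z.
  H_2: rank ker ∂_2 − rank ∂_3 = (1 − 1) − 0 = 0, and there is no ∂_3, so H_2 ≅ 0.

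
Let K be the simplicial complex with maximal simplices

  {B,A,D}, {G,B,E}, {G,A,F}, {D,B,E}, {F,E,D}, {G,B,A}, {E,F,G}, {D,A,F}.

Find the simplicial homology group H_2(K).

Fix the vertex order A < B < D < E < F < G and write every simplex with vertices in increasing order. Then dim K = 2 and the simplices of K are:

  0-simplices (6): A, B, D, E, F, G
  1-simplices (12): AB, AD, AF, AG, BD, BE, BG, DE, DF, EF, EG, FG
  2-simplices (8): ABD, ABG, ADF, AFG, BDE, BEG, DEF, EFG

Hence C_0 ≅ Z^6, C_1 ≅ Z^12, C_2 ≅ Z^8.

Boundary ∂_1: C_1 → C_0 is given by ∂[p,q] = [q] − [p]. For instance
  ∂BD = D − B.
This gives a 6×12 integer matrix of rank 5; reducing to Smith normal form yields diagonal entries (1,1,1,1,1).

∂_2: C_2 → C_1 sends each 2-simplex [p,q,r] to [q,r] − [p,r] + [p,q]. For instance
  ∂BDE = DE − BE + BD,
  ∂ABD = BD − AD + AB.
This gives a 12×8 integer matrix of rank 7; reducing to Smith normal form yields diagonal entries (1,1,1,1,1,1,1).

Computing H_k = (kernel of ∂_k) / (image of ∂_{k+1}):

  H_2: rank ker ∂_2 − rank ∂_3 = (8 − 7) − 0 = 1, and there is no ∂_3, so H_2 ≅ Z.

H_2 ≅ Z.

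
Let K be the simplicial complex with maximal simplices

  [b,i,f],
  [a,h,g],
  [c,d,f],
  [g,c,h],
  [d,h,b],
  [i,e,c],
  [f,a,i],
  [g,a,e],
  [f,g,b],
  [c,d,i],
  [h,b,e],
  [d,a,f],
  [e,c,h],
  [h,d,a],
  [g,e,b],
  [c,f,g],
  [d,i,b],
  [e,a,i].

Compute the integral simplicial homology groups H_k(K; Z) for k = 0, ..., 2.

We work with the vertex ordering a < b < c < d < e < f < g < h < i. The simplices of K, each written with vertices in increasing order, are:

  0-simplices (9): a, b, c, d, e, f, g, h, i
  1-simplices (27): ad, ae, af, ag, ah, ai, bd, be, bf, bg, bh, bi, cd, ce, cf, cg, ch, ci, df, dh, di, eg, eh, ei, fg, fi, gh
  2-simplices (18): adf, adh, aeg, aei, afi, agh, bdh, bdi, beg, beh, bfg, bfi, cdf, cdi, ceh, cei, cfg, cgh

giving chain groups C_0 ≅ Z^9, C_1 ≅ Z^27, C_2 ≅ Z^18.

The boundary map ∂_1: C_1 → C_0 maps an edge to its endpoints' difference, ∂[p,q] = q − p.
As a 9×27 matrix over Z this has rank 8, with invariant factors (1,1,1,1,1,1,1,1).

Boundary ∂_2: C_2 → C_1 sends each 2-simplex [p,q,r] to [q,r] − [p,r] + [p,q]. For instance
  ∂bdh = dh − bh + bd,
  ∂adf = df − af + ad.
The resulting 27×18 matrix has rank 18, and its Smith normal form has invariant factors (1,1,1,1,1,1,1,1,1,1,1,1,1,1,1,1,1,2).

Now H_k = ker ∂_k / im ∂_{k+1}, so:

  H_0: rank C_0 − rank ∂_1 = 9 − 8 = 1, and the invariant factors of ∂_1 are all 1, so H_0 = Z.
  H_1: rank ker ∂_1 − rank ∂_2 = (27 − 8) − 18 = 1, and ∂_2 has invariant factor 2 > 1, so H_1 = Z ⊕ Z/2Z.
  H_2: rank ker ∂_2 − rank ∂_3 = (18 − 18) − 0 = 0, and there is no ∂_3, so H_2 = 0.

H_0 ≅ Z,  H_1 ≅ Z ⊕ Z/2Z,  H_2 = 0.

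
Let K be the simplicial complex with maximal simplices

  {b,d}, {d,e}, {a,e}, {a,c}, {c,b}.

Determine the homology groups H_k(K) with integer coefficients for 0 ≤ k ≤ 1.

Take the total order a < b < c < d < e on the vertex set. Then K (dimension 1) consists of the simplices:

  0-simplices (5): a, b, c, d, e
  1-simplices (5): ac, ae, bc, bd, de

giving chain groups C_0 ≅ Z^5, C_1 ≅ Z^5.

Boundary ∂_1: C_1 → C_0 sends each edge [p,q] (with p < q) to q − p.
The resulting 5×5 matrix has rank 4, and its Smith normal form has invariant factors (1,1,1,1).

Reading off H_k = ker ∂_k / im ∂_{k+1}:

  H_0: rank C_0 − rank ∂_1 = 5 − 4 = 1, and the invariant factors of ∂_1 are all 1, so H_0 ≅ Z.
  H_1: rank ker ∂_1 − rank ∂_2 = (5 − 4) − 0 = 1, and there is no ∂_2, so H_1 ≅ Z.

H_0 ≅ Z,  H_1 ≅ Z.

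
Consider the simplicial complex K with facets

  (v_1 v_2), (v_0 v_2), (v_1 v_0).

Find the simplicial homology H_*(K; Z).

H_0 = Z,  H_1 = Z.

K has 3 vertices, 3 edges.
rank ∂_0 = 0, rank ∂_1 = 2 ⇒ b_0 = 3 − 0 − 2 = 1; all invariant factors of ∂_1 are 1 so no torsion. So H_0 = Z.
rank ∂_1 = 2, rank ∂_2 = 0 ⇒ b_1 = 3 − 2 − 0 = 1. So H_1 = Z.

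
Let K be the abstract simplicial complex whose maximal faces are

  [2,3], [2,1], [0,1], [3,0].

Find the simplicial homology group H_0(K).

Take the total order 0 < 1 < 2 < 3 on the vertex set. Then K (dimension 1) consists of the simplices:

  0-simplices (4): [0], [1], [2], [3]
  1-simplices (4): [0,1], [0,3], [1,2], [2,3]

giving chain groups C_0 ≅ Z^4, C_1 ≅ Z^4.

∂_1: C_1 → C_0 maps an edge to its endpoints' difference, ∂[p,q] = q − p.
The resulting 4×4 matrix has rank 3, and its Smith normal form has invariant factors (1,1,1).

From H_k ≅ ker(∂_k) / im(∂_{k+1}) we obtain:

  H_0: rank C_0 − rank ∂_1 = 4 − 3 = 1, and the invariant factors of ∂_1 are all 1, so H_0 ≅ Z.

H_0 = Z.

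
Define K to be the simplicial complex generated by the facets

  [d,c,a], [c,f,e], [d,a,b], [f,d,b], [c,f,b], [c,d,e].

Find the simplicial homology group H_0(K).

H_0 = Z.

Fix the vertex order a < b < c < d < e < f and write every simplex with vertices in increasing order. Then dim K = 2 and the simplices of K are:

  0-simplices (6): a, b, c, d, e, f
  1-simplices (12): ab, ac, ad, bc, bd, bf, cd, ce, cf, de, df, ef
  2-simplices (6): abd, acd, bcf, bdf, cde, cef

Hence C_0 ≅ Z^6, C_1 ≅ Z^12, C_2 ≅ Z^6.

The boundary map ∂_1: C_1 → C_0 is given by ∂[p,q] = [q] − [p]. For instance
  ∂cf = f − c.
This gives a 6×12 integer matrix of rank 5; reducing to Smith normal form yields diagonal entries (1,1,1,1,1).

∂_2: C_2 → C_1 sends each 2-simplex [p,q,r] to [q,r] − [p,r] + [p,q]. For instance
  ∂bcf = cf − bf + bc,
  ∂cde = de − ce + cd.
The resulting 12×6 matrix has rank 6, and its Smith normal form has invariant factors (1,1,1,1,1,1).

Now H_k = ker ∂_k / im ∂_{k+1}, so:

  H_0: rank C_0 − rank ∂_1 = 6 − 5 = 1, and the invariant factors of ∂_1 are all 1, so H_0 ≅ Z.

(K is a triangulation of the cylinder S^1 x I.)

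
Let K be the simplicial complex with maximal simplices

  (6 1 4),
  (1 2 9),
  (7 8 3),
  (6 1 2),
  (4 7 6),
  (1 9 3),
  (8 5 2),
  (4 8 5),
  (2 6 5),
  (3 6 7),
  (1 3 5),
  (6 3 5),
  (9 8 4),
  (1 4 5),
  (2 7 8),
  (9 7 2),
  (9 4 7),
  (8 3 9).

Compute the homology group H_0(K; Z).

H_0 ≅ Z.

We work with the vertex ordering 1 < 2 < 3 < 4 < 5 < 6 < 7 < 8 < 9. The simplices of K, each written with vertices in increasing order, are:

  0-simplices (9): [1], [2], [3], [4], [5], [6], [7], [8], [9]
  1-simplices (27): (27 of them)
  2-simplices (18): [1,2,6], [1,2,9], [1,3,5], [1,3,9], [1,4,5], [1,4,6], [2,5,6], [2,5,8], [2,7,8], [2,7,9], [3,5,6], [3,6,7], [3,7,8], [3,8,9], [4,5,8], [4,6,7], [4,7,9], [4,8,9]

giving chain groups C_0 ≅ Z^9, C_1 ≅ Z^27, C_2 ≅ Z^18.

∂_1: C_1 → C_0 is given by ∂[p,q] = [q] − [p]. For instance
  ∂[1,3] = [3] − [1].
The resulting 9×27 matrix has rank 8, and its Smith normal form has invariant factors (1,1,1,1,1,1,1,1).

The boundary map ∂_2: C_2 → C_1 maps a triangle to the signed sum of its edges. For instance
  ∂[4,5,8] = [5,8] − [4,8] + [4,5],
  ∂[3,5,6] = [5,6] − [3,6] + [3,5].
The 27×18 boundary matrix has rank 18 and Smith normal form diag(1,1,1,1,1,1,1,1,1,1,1,1,1,1,1,1,1,2).

Computing H_k = (kernel of ∂_k) / (image of ∂_{k+1}):

  H_0: rank C_0 − rank ∂_1 = 9 − 8 = 1, and the invariant factors of ∂_1 are all 1, so H_0 = Z.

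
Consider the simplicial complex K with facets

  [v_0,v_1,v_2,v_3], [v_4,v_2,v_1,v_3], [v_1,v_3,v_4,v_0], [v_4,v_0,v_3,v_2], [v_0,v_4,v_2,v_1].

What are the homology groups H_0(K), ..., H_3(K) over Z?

We work with the vertex ordering v_0 < v_1 < v_2 < v_3 < v_4. The simplices of K, each written with vertices in increasing order, are:

  0-simplices (5): [v_0], [v_1], [v_2], [v_3], [v_4]
  1-simplices (10): [v_0,v_1], [v_0,v_2], [v_0,v_3], [v_0,v_4], [v_1,v_2], [v_1,v_3], [v_1,v_4], [v_2,v_3], [v_2,v_4], [v_3,v_4]
  2-simplices (10): [v_0,v_1,v_2], [v_0,v_1,v_3], [v_0,v_1,v_4], [v_0,v_2,v_3], [v_0,v_2,v_4], [v_0,v_3,v_4], [v_1,v_2,v_3], [v_1,v_2,v_4], [v_1,v_3,v_4], [v_2,v_3,v_4]
  3-simplices (5): [v_0,v_1,v_2,v_3], [v_0,v_1,v_2,v_4], [v_0,v_1,v_3,v_4], [v_0,v_2,v_3,v_4], [v_1,v_2,v_3,v_4]

so the chain groups are C_0 ≅ Z^5, C_1 ≅ Z^10, C_2 ≅ Z^10, C_3 ≅ Z^5.

The boundary map ∂_1: C_1 → C_0 sends each edge [p,q] (with p < q) to q − p.
This gives a 5×10 integer matrix of rank 4; reducing to Smith normal form yields diagonal entries (1,1,1,1).

Boundary ∂_2: C_2 → C_1 acts by ∂[p,q,r] = [q,r] − [p,r] + [p,q]. For instance
  ∂[v_0,v_1,v_4] = [v_1,v_4] − [v_0,v_4] + [v_0,v_1],
  ∂[v_0,v_1,v_3] = [v_1,v_3] − [v_0,v_3] + [v_0,v_1].
The 10×10 boundary matrix has rank 6 and Smith normal form diag(1,1,1,1,1,1).

∂_3: C_3 → C_2 sends each 3-simplex σ to the alternating sum Σ_i (−1)^i (σ with its i-th vertex removed). For instance
  ∂[v_0,v_1,v_2,v_3] = [v_1,v_2,v_3] − [v_0,v_2,v_3] + [v_0,v_1,v_3] − [v_0,v_1,v_2],
  ∂[v_1,v_2,v_3,v_4] = [v_2,v_3,v_4] − [v_1,v_3,v_4] + [v_1,v_2,v_4] − [v_1,v_2,v_3].
This gives a 10×5 integer matrix of rank 4; reducing to Smith normal form yields diagonal entries (1,1,1,1).

Reading off H_k = ker ∂_k / im ∂_{k+1}:

  H_0: rank C_0 − rank ∂_1 = 5 − 4 = 1, and the invariant factors of ∂_1 are all 1, so H_0 ≅ Z.
  H_1: rank ker ∂_1 − rank ∂_2 = (10 − 4) − 6 = 0, and the invariant factors of ∂_2 are all 1, so H_1 ≅ 0.
  H_2: rank ker ∂_2 − rank ∂_3 = (10 − 6) − 4 = 0, and the invariant factors of ∂_3 are all 1, so H_2 ≅ 0.
  H_3: rank ker ∂_3 − rank ∂_4 = (5 − 4) − 0 = 1, and there is no ∂_4, so H_3 ≅ Z.

As a check, the Euler characteristic is 5 − 10 + 10 − 5 = 0, which agrees with 1 − 0 + 0 − 1 = 0.
(K is a triangulation of the 3-sphere S^3.)

H_0 ≅ Z,  H_1 = 0,  H_2 = 0,  H_3 ≅ Z.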